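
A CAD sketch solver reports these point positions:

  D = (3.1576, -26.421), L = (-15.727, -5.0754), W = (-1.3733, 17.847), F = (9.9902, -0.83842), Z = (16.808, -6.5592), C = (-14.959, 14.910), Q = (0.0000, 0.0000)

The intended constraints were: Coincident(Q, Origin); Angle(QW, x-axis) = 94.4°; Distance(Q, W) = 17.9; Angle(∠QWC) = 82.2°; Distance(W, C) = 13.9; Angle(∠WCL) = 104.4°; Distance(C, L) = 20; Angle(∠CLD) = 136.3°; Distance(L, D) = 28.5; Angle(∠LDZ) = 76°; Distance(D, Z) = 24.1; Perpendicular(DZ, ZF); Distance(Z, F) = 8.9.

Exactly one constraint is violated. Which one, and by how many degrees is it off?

Perpendicular(DZ, ZF) — off by 5.50°.

Q = (0.00, 0.00) ✓; QW at 94.40° ✓; |QW| = 17.90 ✓; ∠QWC = 82.20° ✓; |WC| = 13.90 ✓; ∠WCL = 104.4° ✓; |CL| = 20.00 ✓; ∠CLD = 136.3° ✓; |LD| = 28.50 ✓; ∠LDZ = 76.00° ✓; |DZ| = 24.10 ✓; ∠(DZ, ZF) = 84.50° ✗; |ZF| = 8.900 ✓.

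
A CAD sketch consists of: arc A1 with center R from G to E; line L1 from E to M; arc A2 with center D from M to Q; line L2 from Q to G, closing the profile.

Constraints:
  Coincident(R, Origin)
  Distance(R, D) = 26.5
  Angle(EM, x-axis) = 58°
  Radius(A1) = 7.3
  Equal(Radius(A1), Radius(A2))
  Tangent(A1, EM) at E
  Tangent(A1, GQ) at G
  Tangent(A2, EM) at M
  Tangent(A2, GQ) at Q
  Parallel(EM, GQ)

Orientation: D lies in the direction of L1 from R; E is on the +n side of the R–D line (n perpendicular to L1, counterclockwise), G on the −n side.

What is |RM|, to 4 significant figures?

27.49

The slot axis is L1's direction at 58.0°, so u = (cos 58.0°, sin 58.0°) = (0.5299, 0.8480) and n = (−sin 58.0°, cos 58.0°) = (-0.8480, 0.5299). R is at the origin and D lies 26.5 along u from R, so D = 26.5·u = (14.04, 22.47). Tangency of A1 to both parallel lines with radius 7.3 puts E and G at R ± 7.3·n: E = (-6.191, 3.868), G = (6.191, -3.868). Equal radii place M and Q the same way about D: M = D + 7.3·n = (7.852, 26.34), Q = D − 7.3·n = (20.23, 18.60). Then |RM| = |M − R| = 27.49.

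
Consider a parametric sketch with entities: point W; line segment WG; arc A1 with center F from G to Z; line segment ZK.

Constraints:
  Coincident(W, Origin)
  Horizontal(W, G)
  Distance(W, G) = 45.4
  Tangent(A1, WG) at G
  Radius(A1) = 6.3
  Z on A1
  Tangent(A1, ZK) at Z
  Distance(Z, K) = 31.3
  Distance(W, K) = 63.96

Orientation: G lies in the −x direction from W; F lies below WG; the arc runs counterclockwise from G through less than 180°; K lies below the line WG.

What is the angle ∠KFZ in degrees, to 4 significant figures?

78.62°

Checks: |FZ| = 6.300 ✓; ∠(FZ, ZK) = 90.00° ✓; |ZK| = 31.30 ✓; |WK| = 63.96 ✓.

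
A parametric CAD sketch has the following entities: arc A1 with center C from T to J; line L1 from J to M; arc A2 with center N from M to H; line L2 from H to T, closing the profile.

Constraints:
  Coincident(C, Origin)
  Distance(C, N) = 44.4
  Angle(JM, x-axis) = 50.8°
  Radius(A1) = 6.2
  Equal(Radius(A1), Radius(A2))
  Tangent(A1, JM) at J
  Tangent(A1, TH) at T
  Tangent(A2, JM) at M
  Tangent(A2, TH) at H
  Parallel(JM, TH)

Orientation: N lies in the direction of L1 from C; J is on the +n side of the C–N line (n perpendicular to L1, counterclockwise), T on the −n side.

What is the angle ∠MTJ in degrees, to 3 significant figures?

74.4°

The slot axis is L1's direction at 50.8°, so u = (cos 50.8°, sin 50.8°) = (0.632, 0.775) and n = (−sin 50.8°, cos 50.8°) = (-0.775, 0.632). C is at the origin and N lies 44.4 along u from C, so N = 44.4·u = (28.1, 34.4). Tangency of A1 to both parallel lines with radius 6.2 puts J and T at C ± 6.2·n: J = (-4.80, 3.92), T = (4.80, -3.92). Equal radii place M and H the same way about N: M = N + 6.2·n = (23.3, 38.3), H = N − 6.2·n = (32.9, 30.5). Then cos ∠MTJ = TM·TJ / (|TM||TJ|), giving 74.4°.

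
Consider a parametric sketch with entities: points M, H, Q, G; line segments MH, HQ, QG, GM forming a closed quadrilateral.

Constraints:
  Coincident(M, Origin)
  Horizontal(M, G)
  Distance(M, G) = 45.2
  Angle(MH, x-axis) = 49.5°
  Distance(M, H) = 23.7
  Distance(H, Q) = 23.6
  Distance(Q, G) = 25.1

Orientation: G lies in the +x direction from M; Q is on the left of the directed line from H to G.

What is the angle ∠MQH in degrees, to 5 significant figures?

17.322°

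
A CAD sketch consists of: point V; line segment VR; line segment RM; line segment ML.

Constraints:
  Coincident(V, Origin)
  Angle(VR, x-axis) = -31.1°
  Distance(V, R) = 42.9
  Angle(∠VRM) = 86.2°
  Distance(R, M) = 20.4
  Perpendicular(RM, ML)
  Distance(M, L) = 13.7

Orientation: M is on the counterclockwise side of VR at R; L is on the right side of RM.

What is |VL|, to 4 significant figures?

59.17

∠VRM = 86.2°, so RM runs at -31.1° + (180° − 86.2°) = 62.70° from the x-axis; with |RM| = 20.4, M = R + 20.4·(cos 62.70°, sin 62.70°) = (46.09, -4.031). RM is perpendicular to ML; with |ML| = 13.7 on the right of RM, L = M + 13.7·(0.8886, -0.4586) = (58.26, -10.31). Then |VL| = |L − V| = 59.17.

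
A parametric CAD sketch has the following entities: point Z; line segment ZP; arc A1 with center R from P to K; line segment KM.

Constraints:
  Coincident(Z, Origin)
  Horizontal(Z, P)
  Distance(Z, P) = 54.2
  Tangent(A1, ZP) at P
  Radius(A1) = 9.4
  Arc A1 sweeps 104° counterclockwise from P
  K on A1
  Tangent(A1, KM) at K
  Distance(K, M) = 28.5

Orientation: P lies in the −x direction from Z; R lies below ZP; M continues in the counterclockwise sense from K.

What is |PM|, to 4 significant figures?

39.39

Z is at the origin; Z and P share the same y with |ZP| = 54.2 and P on the −x side, so P = (-54.20, 0.000). A1 meets ZP tangentially, so RP is at right angles to ZP, so R = P + (0, -9.4) = (-54.20, -9.400). On A1, P sits at bearing 90° from R; a 104° counterclockwise sweep puts K at bearing 194°, so K = R + 9.4·(cos 194°, sin 194°) = (-63.32, -11.67). Since A1 is tangent to KM there, RK ⟂ KM, so KM runs along (−sin 194°, cos 194°); with |KM| = 28.5, M = (-56.43, -39.33). Then |PM| = |M − P| = 39.39.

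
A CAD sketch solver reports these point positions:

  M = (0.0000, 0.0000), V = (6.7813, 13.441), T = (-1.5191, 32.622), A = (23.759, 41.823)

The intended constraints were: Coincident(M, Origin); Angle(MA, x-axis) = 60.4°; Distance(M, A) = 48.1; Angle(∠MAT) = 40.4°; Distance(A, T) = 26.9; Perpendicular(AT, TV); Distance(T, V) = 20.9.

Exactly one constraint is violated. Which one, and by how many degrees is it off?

Perpendicular(AT, TV) — off by 3.40°.

M = (0.00, 0.00) ✓; MA at 60.40° ✓; |MA| = 48.10 ✓; ∠MAT = 40.40° ✓; |AT| = 26.90 ✓; ∠(AT, TV) = 93.40° ✗; |TV| = 20.90 ✓.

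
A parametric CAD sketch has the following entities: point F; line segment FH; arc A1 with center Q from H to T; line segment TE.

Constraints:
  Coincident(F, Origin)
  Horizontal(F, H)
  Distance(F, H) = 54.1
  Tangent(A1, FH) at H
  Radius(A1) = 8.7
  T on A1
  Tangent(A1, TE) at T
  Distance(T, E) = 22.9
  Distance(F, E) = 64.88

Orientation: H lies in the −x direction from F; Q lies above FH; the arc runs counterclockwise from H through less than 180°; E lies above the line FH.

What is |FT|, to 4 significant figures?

47.82

Checks: ∠(QH, HF) = 90.00° ✓; |QT| = 8.700 ✓; ∠(QT, TE) = 90.00° ✓; |TE| = 22.90 ✓; |FE| = 64.88 ✓.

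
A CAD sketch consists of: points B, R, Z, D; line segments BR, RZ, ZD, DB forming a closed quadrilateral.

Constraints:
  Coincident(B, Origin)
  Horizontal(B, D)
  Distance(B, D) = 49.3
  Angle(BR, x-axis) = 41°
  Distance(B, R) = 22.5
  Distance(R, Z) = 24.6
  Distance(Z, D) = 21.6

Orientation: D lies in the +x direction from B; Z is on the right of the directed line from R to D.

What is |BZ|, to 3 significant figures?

29.6

Checks: |RZ| = 24.60 ✓; |ZD| = 21.60 ✓.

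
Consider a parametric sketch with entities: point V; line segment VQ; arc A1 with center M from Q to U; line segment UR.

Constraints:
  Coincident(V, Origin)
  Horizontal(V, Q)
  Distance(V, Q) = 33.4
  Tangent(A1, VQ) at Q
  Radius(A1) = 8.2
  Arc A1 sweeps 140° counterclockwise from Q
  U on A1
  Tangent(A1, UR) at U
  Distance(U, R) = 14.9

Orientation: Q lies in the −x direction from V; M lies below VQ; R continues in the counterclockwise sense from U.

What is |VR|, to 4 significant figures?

36.36

V is at the origin; V and Q share the same y with |VQ| = 33.4 and Q on the −x side, so Q = (-33.40, 0.000). Tangency of A1 to VQ means the radius MQ is perpendicular to VQ, so M = Q + (0, -8.2) = (-33.40, -8.200). On A1, Q sits at bearing 90° from M; a 140° counterclockwise sweep puts U at bearing 230°, so U = M + 8.2·(cos 230°, sin 230°) = (-38.67, -14.48). Since A1 is tangent to UR there, MU ⟂ UR, so UR runs along (−sin 230°, cos 230°); with |UR| = 14.9, R = (-27.26, -24.06). Then |VR| = |R − V| = 36.36.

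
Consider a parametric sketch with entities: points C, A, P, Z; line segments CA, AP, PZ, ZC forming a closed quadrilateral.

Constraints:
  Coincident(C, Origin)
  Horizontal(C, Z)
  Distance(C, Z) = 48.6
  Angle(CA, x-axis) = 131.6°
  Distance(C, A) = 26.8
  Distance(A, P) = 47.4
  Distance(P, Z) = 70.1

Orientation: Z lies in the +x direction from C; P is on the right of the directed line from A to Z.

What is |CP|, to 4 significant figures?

31.64

Checks: |AP| = 47.40 ✓; |PZ| = 70.10 ✓.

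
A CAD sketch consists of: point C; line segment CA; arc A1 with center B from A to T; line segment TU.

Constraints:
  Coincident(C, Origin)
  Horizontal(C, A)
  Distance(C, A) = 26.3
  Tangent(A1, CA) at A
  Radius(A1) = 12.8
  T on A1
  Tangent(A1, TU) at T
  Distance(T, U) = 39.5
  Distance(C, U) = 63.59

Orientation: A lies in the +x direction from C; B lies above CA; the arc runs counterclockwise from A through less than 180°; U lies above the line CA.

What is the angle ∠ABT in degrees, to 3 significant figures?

96.8°

C is at the origin; C and A share the same y with |CA| = 26.3 and A on the +x side, so A = (26.3, 0.00). The tangent condition forces BA to be normal to CA, so B = A + (0, 12.8) = (26.3, 12.8). Since BT ⟂ TU (tangency), |BU| = √(12.8² + 39.5²) = 41.5 regardless of where T sits on A1. So U lies on both circle(C, 63.59) and circle(B, 41.5); the above-CA intersection is U = (34.3, 53.5). T is the foot of the tangent from U: T = (39.0, 14.3).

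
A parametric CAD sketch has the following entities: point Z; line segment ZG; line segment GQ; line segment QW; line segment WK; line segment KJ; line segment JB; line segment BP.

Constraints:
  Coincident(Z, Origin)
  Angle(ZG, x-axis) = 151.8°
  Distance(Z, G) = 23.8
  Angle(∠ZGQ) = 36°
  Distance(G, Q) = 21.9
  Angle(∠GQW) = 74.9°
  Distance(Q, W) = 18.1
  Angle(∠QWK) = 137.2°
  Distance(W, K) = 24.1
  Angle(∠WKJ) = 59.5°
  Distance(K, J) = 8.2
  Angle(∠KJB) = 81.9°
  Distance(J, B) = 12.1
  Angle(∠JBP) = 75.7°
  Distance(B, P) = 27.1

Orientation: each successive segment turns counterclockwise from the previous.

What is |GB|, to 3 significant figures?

25.0

∠WKJ = 59.5° gives KJ at -156° from the x-axis; with |KJ| = 8.2, J = (-2.60, 24.0). ∠KJB = 81.9° gives JB at -57.7° from the x-axis; with |JB| = 12.1, B = (3.87, 13.7). Then |GB| = |B − G| = 25.0.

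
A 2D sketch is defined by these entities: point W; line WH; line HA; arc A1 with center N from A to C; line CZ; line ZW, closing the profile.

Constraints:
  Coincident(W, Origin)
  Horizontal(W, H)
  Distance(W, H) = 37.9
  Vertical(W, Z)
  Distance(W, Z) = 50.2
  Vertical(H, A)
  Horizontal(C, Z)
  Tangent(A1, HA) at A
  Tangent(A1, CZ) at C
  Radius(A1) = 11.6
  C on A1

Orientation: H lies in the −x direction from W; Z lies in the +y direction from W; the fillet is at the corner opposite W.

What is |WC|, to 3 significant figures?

56.7

W is at the origin; WH is horizontal with |WH| = 37.9 and H on the −x side, so H = (-37.9, 0.00). W and Z share the same x with |WZ| = 50.2 and Z on the +y side, so Z = (0.00, 50.2). The virtual corner opposite W is at (-37.9, 50.2). The tangent condition forces NA to be normal to HA and since A1 is tangent to CZ there, NC ⟂ CZ, with radius 11.6, so the center N sits 11.6 in from both sides at N = (-26.3, 38.6). That places the tangent points at A = (-37.9, 38.6) on HA and C = (-26.3, 50.2) on CZ. Then |WC| = |C − W| = 56.7.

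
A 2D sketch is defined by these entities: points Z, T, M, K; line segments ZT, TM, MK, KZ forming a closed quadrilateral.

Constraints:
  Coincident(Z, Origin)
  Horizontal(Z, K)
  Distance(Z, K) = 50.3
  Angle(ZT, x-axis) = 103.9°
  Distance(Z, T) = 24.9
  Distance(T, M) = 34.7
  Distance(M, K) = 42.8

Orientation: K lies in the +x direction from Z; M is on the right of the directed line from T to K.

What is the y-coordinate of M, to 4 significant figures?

-7.515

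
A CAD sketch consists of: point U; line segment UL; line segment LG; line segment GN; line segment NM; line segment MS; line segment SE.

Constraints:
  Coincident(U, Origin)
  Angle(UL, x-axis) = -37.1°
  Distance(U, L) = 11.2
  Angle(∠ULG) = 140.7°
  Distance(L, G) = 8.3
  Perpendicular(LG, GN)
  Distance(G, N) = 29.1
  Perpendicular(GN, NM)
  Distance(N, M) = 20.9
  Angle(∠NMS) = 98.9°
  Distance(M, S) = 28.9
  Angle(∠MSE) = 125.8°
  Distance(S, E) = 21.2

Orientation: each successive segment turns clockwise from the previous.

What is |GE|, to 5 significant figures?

17.677

∠NMS = 98.9° gives MS at 22.500° from the x-axis; with |MS| = 28.9, S = (4.3862, 9.7077). ∠MSE = 125.8° gives SE at -31.700° from the x-axis; with |SE| = 21.2, E = (22.423, -1.4323). Then |GE| = |E − G| = 17.677.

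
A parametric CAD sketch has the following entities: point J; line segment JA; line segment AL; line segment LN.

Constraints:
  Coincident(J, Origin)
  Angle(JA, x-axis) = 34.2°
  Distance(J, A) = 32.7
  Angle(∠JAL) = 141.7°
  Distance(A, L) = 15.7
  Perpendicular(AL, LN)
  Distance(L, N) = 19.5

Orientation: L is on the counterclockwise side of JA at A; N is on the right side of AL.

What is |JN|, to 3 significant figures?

57.4

J is at the origin; JA runs at 34.2° with length 32.7, so A = 32.7·(cos 34.2°, sin 34.2°) = (27.0, 18.4). ∠JAL = 141.7°, so AL runs at 34.2° + (180° − 141.7°) = 72.5° from the x-axis; with |AL| = 15.7, L = A + 15.7·(cos 72.5°, sin 72.5°) = (31.8, 33.4). AL ⟂ LN; with |LN| = 19.5 on the right of AL, N = L + 19.5·(0.954, -0.301) = (50.4, 27.5). Then |JN| = |N − J| = 57.4.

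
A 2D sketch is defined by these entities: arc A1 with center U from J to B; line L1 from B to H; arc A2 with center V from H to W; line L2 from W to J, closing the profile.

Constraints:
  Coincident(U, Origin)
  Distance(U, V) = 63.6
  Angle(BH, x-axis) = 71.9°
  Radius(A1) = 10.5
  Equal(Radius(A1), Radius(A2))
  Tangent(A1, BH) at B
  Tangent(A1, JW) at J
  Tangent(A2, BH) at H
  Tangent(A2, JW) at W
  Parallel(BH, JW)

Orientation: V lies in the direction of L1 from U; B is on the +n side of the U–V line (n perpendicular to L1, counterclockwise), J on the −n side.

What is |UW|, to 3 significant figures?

64.5

Tangency of A1 to both parallel lines with radius 10.5 puts B and J at U ± 10.5·n: B = (-9.98, 3.26), J = (9.98, -3.26). Equal radii place H and W the same way about V: H = V + 10.5·n = (9.78, 63.7), W = V − 10.5·n = (29.7, 57.2). Then |UW| = |W − U| = 64.5.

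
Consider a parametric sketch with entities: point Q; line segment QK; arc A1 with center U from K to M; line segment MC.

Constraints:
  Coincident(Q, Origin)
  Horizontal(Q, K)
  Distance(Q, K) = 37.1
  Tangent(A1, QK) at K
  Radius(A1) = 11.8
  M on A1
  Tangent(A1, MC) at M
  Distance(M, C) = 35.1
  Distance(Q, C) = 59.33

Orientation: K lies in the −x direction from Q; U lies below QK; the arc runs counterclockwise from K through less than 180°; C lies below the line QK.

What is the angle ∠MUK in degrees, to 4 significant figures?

113.5°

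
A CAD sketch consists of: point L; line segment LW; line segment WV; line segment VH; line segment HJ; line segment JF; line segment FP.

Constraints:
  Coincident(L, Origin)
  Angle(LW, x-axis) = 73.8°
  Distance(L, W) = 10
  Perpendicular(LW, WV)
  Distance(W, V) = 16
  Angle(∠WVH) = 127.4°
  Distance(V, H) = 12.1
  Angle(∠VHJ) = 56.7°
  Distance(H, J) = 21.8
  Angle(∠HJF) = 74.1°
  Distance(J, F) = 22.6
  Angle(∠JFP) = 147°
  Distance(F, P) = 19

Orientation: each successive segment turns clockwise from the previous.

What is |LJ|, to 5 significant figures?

1.9868

L is at the origin; LW runs at 73.8° with length 10.0, so W = (2.7899, 9.6029). The perpendicularity gives WV at right angles to LW, so WV runs at -16.200°; with |WV| = 16.0, V = (18.155, 5.1391). ∠WVH = 127.4° gives VH at -68.800° from the x-axis; with |VH| = 12.1, H = (22.530, -6.1420). ∠VHJ = 56.7° gives HJ at 167.90° from the x-axis; with |HJ| = 21.8, J = (1.2146, -1.5724). Then |LJ| = |J − L| = 1.9868.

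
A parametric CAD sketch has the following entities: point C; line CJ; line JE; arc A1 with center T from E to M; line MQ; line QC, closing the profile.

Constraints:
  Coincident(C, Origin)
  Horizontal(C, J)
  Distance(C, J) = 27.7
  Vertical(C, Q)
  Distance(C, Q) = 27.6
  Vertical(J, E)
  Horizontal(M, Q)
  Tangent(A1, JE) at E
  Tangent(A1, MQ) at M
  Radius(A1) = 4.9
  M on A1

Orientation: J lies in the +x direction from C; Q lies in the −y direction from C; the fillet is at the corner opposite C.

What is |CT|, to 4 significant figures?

32.17

C is at the origin; CJ is horizontal with |CJ| = 27.7 and J on the +x side, so J = (27.70, 0.000). CQ is vertical with |CQ| = 27.6 and Q on the −y side, so Q = (0.000, -27.60). The virtual corner opposite C is at (27.70, -27.60). Since A1 is tangent to JE there, TE ⟂ JE and A1 meets MQ tangentially, so TM is at right angles to MQ, with radius 4.9, so the center T sits 4.9 in from both sides at T = (22.80, -22.70). Then |CT| = |T − C| = 32.17.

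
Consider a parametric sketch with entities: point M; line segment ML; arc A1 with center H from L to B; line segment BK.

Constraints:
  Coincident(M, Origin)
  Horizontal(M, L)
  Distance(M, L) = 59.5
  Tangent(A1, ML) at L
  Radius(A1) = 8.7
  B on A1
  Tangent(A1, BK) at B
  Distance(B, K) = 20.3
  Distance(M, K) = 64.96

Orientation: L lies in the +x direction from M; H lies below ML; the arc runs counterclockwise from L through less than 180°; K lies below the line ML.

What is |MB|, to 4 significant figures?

52.43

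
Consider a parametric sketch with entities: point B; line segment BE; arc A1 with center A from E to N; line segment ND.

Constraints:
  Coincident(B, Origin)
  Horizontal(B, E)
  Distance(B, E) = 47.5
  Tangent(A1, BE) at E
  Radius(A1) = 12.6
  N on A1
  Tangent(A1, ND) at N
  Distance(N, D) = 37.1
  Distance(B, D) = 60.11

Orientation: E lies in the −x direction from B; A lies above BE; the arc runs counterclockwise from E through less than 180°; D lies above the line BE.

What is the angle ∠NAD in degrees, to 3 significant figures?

71.2°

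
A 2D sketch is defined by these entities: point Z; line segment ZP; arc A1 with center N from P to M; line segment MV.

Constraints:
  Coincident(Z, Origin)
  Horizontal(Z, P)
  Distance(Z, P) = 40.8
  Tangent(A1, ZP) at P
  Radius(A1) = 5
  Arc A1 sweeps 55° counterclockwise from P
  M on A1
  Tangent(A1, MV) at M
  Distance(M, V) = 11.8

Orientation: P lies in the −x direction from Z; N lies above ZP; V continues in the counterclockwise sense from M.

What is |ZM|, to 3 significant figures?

36.8

Since A1 is tangent to ZP there, NP ⟂ ZP, so N = P + (0, 5) = (-40.8, 5.00). On A1, P sits at bearing -90° from N; a 55° counterclockwise sweep puts M at bearing -35°, so M = N + 5.0·(cos -35°, sin -35°) = (-36.7, 2.13). Then |ZM| = |M − Z| = 36.8.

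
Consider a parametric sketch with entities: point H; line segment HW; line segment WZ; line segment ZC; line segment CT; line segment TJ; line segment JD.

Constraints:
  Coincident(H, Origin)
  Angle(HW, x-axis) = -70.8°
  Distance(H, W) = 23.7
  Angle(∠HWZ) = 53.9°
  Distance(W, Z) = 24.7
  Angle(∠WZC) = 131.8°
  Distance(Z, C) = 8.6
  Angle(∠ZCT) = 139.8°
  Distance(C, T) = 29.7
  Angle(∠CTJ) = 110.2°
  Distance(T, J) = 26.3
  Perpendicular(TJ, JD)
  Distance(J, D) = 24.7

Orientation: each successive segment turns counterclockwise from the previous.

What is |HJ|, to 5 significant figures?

27.650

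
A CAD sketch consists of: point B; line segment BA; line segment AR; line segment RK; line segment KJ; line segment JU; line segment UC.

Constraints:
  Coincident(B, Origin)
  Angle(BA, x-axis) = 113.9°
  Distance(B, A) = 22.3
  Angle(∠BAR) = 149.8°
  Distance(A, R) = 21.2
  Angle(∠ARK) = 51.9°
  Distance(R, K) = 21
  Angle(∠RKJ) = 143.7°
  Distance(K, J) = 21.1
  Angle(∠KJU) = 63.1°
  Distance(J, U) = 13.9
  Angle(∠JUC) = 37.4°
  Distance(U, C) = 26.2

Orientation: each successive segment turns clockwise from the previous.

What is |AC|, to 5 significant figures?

32.171

B is at the origin; BA runs at 113.9° with length 22.3, so A = (-9.0347, 20.388). ∠BAR = 149.8° gives AR at 83.700° from the x-axis; with |AR| = 21.2, R = (-6.7083, 41.460). ∠ARK = 51.9° gives RK at -44.400° from the x-axis; with |RK| = 21.0, K = (8.2956, 26.767). ∠RKJ = 143.7° gives KJ at -80.700° from the x-axis; with |KJ| = 21.1, J = (11.705, 5.9442). ∠KJU = 63.1° gives JU at 162.40° from the x-axis; with |JU| = 13.9, U = (-1.5439, 10.147). ∠JUC = 37.4° gives UC at 19.800° from the x-axis; with |UC| = 26.2, C = (23.107, 19.022). Then |AC| = |C − A| = 32.171.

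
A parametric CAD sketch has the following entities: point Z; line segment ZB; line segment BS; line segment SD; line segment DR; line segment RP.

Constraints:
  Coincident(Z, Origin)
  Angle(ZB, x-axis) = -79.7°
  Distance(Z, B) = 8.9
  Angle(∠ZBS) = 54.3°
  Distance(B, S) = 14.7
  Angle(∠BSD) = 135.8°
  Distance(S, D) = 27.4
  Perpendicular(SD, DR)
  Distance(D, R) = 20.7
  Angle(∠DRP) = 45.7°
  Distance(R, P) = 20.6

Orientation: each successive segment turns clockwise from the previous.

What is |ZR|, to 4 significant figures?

30.50

Z is at the origin; ZB runs at -79.7° with length 8.9, so B = (1.591, -8.757). ∠ZBS = 54.3° gives BS at 154.6° from the x-axis; with |BS| = 14.7, S = (-11.69, -2.451). ∠BSD = 135.8° gives SD at 110.4° from the x-axis; with |SD| = 27.4, D = (-21.24, 23.23). The perpendicularity gives DR at right angles to SD, so DR runs at 20.40°; with |DR| = 20.7, R = (-1.837, 30.45). Then |ZR| = |R − Z| = 30.50.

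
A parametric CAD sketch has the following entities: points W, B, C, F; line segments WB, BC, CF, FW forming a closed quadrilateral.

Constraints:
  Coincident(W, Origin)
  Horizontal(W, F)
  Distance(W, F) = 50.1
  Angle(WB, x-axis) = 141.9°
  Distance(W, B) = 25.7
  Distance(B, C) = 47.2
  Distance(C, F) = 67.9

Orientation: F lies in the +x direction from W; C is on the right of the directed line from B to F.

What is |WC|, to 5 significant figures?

32.167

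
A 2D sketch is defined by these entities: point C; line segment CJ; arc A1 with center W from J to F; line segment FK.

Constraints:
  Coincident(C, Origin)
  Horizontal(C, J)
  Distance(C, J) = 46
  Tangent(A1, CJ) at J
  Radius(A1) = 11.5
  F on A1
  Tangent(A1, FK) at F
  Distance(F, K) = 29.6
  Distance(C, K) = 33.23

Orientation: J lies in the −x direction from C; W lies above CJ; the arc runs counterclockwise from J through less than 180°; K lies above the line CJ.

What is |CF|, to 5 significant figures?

37.246

C is at the origin; CJ is horizontal with |CJ| = 46.0 and J on the −x side, so J = (-46.000, 0.0000). A1 meets CJ tangentially, so WJ is at right angles to CJ, so W = J + (0, 11.5) = (-46.000, 11.500). Since WF ⟂ FK (tangency), |WK| = √(11.5² + 29.6²) = 31.755 regardless of where F sits on A1. So K lies on both circle(C, 33.23) and circle(W, 31.755); the above-CJ intersection is K = (-18.594, 27.541). F is the foot of the tangent from K: F = (-36.991, 4.3525).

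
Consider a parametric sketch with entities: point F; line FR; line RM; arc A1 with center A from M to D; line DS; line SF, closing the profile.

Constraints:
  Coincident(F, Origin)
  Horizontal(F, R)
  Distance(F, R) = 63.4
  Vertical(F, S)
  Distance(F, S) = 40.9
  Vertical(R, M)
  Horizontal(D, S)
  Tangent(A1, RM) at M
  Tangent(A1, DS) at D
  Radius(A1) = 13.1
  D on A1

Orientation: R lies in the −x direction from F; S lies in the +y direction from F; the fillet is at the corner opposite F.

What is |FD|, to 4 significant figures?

64.83

The virtual corner opposite F is at (-63.40, 40.90). A1 meets RM tangentially, so AM is at right angles to RM and A1 meets DS tangentially, so AD is at right angles to DS, with radius 13.1, so the center A sits 13.1 in from both sides at A = (-50.30, 27.80). That places the tangent points at M = (-63.40, 27.80) on RM and D = (-50.30, 40.90) on DS. Then |FD| = |D − F| = 64.83.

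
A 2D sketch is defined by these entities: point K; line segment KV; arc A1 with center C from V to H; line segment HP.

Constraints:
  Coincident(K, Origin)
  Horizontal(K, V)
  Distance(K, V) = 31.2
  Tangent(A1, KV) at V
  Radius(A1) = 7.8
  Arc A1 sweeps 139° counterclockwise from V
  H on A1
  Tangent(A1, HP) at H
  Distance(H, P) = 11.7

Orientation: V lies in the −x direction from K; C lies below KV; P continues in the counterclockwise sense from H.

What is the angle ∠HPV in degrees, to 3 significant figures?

39.1°

K is at the origin; KV is horizontal with |KV| = 31.2 and V on the −x side, so V = (-31.2, 0.00). Tangency of A1 to KV means the radius CV is perpendicular to KV, so C = V + (0, -7.8) = (-31.2, -7.80). On A1, V sits at bearing 90° from C; a 139° counterclockwise sweep puts H at bearing 229°, so H = C + 7.8·(cos 229°, sin 229°) = (-36.3, -13.7). The tangent condition forces CH to be normal to HP, so HP runs along (−sin 229°, cos 229°); with |HP| = 11.7, P = (-27.5, -21.4). Then cos ∠HPV = PH·PV / (|PH||PV|), giving 39.1°.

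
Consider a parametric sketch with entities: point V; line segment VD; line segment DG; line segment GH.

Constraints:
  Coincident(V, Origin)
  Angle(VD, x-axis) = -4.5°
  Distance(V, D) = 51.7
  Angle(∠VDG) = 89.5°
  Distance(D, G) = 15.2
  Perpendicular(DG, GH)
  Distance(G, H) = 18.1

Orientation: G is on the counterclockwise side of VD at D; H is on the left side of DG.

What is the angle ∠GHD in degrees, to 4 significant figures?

40.02°

V is at the origin; VD runs at -4.5° with length 51.7, so D = 51.7·(cos -4.5°, sin -4.5°) = (51.54, -4.056). ∠VDG = 89.5°, so DG runs at -4.5° + (180° − 89.5°) = 86.00° from the x-axis; with |DG| = 15.2, G = D + 15.2·(cos 86.00°, sin 86.00°) = (52.60, 11.11). DG is perpendicular to GH; with |GH| = 18.1 on the left of DG, H = G + 18.1·(-0.9976, 0.06976) = (34.55, 12.37). Then cos ∠GHD = HG·HD / (|HG||HD|), giving 40.02°.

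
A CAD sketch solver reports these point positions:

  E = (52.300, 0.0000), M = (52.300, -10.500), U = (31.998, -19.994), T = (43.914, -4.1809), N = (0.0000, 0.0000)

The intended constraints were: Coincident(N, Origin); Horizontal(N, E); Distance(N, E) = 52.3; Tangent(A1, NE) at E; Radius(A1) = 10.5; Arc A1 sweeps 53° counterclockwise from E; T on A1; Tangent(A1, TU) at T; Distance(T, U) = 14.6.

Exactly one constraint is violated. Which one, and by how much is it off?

Distance(T, U) = 14.6 — off by 5.20.

N = (0.00, 0.00) ✓; N.y = 0.00, E.y = 0.00 ✓; |NE| = 52.30 ✓; ∠(ME, EN) = 90.00° ✓; |ME| = 10.50 ✓; bearing(M→T) − bearing(M→E) = 53.00° ✓; |MT| = 10.50 ✓; ∠(MT, TU) = 90.00° ✓; |TU| = 19.80 ✗.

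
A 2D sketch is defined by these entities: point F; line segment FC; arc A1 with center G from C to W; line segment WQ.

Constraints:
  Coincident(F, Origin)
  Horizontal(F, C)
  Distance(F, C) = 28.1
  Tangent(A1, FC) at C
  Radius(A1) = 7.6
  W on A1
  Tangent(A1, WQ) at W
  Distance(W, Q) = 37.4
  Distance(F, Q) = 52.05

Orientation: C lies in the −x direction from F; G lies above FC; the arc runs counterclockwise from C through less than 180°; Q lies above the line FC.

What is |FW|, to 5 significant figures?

22.246

Checks: |GW| = 7.600 ✓; ∠(GW, WQ) = 90.00° ✓; |WQ| = 37.40 ✓; |FQ| = 52.05 ✓.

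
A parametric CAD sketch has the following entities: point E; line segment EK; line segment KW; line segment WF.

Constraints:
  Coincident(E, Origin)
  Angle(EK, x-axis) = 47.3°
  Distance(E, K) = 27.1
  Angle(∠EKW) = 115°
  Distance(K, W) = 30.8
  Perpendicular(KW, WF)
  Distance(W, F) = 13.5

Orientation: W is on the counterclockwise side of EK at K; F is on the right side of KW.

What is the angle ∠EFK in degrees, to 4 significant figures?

18.34°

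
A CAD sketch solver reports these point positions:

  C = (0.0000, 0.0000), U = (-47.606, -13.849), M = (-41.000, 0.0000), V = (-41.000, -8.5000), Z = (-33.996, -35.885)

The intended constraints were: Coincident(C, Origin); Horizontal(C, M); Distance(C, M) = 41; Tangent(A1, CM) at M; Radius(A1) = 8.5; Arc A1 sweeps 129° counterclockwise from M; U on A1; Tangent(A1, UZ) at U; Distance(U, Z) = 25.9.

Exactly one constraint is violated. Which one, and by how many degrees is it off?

Tangent(A1, UZ) at U — off by 7.30°.

C = (0.00, 0.00) ✓; C.y = 0.00, M.y = 0.00 ✓; |CM| = 41.00 ✓; ∠(VM, MC) = 90.00° ✓; |VM| = 8.500 ✓; bearing(V→U) − bearing(V→M) = 129.0° ✓; |VU| = 8.500 ✓; ∠(VU, UZ) = 97.30° ✗; |UZ| = 25.90 ✓.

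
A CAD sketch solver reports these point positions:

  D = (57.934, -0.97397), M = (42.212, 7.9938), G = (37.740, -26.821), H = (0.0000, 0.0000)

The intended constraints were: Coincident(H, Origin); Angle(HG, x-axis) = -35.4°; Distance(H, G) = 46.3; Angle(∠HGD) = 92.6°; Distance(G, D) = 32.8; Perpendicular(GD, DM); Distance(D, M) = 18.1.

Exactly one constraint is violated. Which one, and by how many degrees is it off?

Perpendicular(GD, DM) — off by 8.30°.

H = (0.00, 0.00) ✓; HG at -35.40° ✓; |HG| = 46.30 ✓; ∠HGD = 92.60° ✓; |GD| = 32.80 ✓; ∠(GD, DM) = 98.30° ✗; |DM| = 18.10 ✓.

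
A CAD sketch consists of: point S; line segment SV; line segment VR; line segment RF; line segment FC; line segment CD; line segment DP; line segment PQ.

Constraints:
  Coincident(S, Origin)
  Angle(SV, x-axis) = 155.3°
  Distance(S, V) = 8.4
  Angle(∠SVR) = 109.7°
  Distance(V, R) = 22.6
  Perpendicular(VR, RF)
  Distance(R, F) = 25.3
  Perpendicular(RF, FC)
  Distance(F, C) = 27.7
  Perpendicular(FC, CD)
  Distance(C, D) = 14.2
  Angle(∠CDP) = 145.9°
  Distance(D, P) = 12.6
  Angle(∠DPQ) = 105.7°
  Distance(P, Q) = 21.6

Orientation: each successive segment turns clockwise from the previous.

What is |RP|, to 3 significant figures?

20.6

S is at the origin; SV runs at 155.3° with length 8.4, so V = (-7.63, 3.51). ∠SVR = 109.7° gives VR at 85.0° from the x-axis; with |VR| = 22.6, R = (-5.66, 26.0). The perpendicularity gives RF at right angles to VR, so RF runs at -5.00°; with |RF| = 25.3, F = (19.5, 23.8). The perpendicularity gives FC at right angles to RF, so FC runs at -95.0°; with |FC| = 27.7, C = (17.1, -3.78). FC is perpendicular to CD, so CD runs at 175°; with |CD| = 14.2, D = (2.98, -2.54). ∠CDP = 145.9° gives DP at 141° from the x-axis; with |DP| = 12.6, P = (-6.80, 5.41). Then |RP| = |P − R| = 20.6.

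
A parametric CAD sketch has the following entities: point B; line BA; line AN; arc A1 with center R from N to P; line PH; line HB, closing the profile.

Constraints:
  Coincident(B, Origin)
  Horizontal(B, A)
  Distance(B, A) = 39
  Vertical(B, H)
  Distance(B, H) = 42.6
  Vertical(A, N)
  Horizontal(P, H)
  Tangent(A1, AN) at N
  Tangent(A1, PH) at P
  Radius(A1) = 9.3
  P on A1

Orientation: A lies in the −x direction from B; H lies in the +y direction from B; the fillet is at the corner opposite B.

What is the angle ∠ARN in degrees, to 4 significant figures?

74.40°

B is at the origin; BA is horizontal with |BA| = 39.0 and A on the −x side, so A = (-39.00, 0.000). B and H share the same x with |BH| = 42.6 and H on the +y side, so H = (0.000, 42.60). The virtual corner opposite B is at (-39.00, 42.60). A1 meets AN tangentially, so RN is at right angles to AN and tangency of A1 to PH means the radius RP is perpendicular to PH, with radius 9.3, so the center R sits 9.3 in from both sides at R = (-29.70, 33.30). That places the tangent points at N = (-39.00, 33.30) on AN and P = (-29.70, 42.60) on PH. Then cos ∠ARN = RA·RN / (|RA||RN|), giving 74.40°.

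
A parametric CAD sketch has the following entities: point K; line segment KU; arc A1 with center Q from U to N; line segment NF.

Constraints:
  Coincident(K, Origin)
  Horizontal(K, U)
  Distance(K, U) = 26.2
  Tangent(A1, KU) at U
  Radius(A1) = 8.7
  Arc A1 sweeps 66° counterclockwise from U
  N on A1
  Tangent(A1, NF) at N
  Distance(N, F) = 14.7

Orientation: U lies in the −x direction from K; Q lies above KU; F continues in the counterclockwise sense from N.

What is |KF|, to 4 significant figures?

22.28

On A1, U sits at bearing -90° from Q; a 66° counterclockwise sweep puts N at bearing -24°, so N = Q + 8.7·(cos -24°, sin -24°) = (-18.25, 5.161). Tangency of A1 to NF means the radius QN is perpendicular to NF, so NF runs along (−sin -24°, cos -24°); with |NF| = 14.7, F = (-12.27, 18.59). Then |KF| = |F − K| = 22.28.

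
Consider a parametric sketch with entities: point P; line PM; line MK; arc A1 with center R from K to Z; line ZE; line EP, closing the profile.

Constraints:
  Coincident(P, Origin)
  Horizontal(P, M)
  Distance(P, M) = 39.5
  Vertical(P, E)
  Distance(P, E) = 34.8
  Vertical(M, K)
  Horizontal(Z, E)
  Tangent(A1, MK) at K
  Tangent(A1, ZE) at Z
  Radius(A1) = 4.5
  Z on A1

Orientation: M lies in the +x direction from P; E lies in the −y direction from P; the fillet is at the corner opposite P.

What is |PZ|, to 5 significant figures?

49.356

P is at the origin; P and M share the same y with |PM| = 39.5 and M on the +x side, so M = (39.500, 0.0000). P and E share the same x with |PE| = 34.8 and E on the −y side, so E = (0.0000, -34.800). The virtual corner opposite P is at (39.500, -34.800). Tangency of A1 to MK means the radius RK is perpendicular to MK and since A1 is tangent to ZE there, RZ ⟂ ZE, with radius 4.5, so the center R sits 4.5 in from both sides at R = (35.000, -30.300). That places the tangent points at K = (39.500, -30.300) on MK and Z = (35.000, -34.800) on ZE. Then |PZ| = |Z − P| = 49.356.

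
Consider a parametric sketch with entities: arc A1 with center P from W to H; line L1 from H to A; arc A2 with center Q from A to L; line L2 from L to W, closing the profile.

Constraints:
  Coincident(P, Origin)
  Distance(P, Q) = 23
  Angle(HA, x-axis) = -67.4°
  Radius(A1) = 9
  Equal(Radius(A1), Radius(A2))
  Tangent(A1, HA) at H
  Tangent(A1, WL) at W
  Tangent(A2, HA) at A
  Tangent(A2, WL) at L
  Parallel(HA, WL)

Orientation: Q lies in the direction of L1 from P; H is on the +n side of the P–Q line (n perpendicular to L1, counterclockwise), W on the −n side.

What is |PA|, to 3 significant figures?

24.7

Tangency of A1 to both parallel lines with radius 9.0 puts H and W at P ± 9.0·n: H = (8.31, 3.46), W = (-8.31, -3.46). Equal radii place A and L the same way about Q: A = Q + 9.0·n = (17.1, -17.8), L = Q − 9.0·n = (0.530, -24.7). Then |PA| = |A − P| = 24.7.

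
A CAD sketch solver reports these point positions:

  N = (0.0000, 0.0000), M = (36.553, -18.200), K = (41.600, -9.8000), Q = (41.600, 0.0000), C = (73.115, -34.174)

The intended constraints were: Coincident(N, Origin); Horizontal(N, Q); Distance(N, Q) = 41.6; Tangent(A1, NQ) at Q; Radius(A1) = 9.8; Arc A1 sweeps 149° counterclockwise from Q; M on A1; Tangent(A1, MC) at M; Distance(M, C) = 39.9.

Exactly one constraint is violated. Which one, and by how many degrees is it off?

Tangent(A1, MC) at M — off by 7.40°.

N = (0.00, 0.00) ✓; N.y = 0.00, Q.y = 0.00 ✓; |NQ| = 41.60 ✓; ∠(KQ, QN) = 90.00° ✓; |KQ| = 9.800 ✓; bearing(K→M) − bearing(K→Q) = 149.0° ✓; |KM| = 9.800 ✓; ∠(KM, MC) = 82.60° ✗; |MC| = 39.90 ✓.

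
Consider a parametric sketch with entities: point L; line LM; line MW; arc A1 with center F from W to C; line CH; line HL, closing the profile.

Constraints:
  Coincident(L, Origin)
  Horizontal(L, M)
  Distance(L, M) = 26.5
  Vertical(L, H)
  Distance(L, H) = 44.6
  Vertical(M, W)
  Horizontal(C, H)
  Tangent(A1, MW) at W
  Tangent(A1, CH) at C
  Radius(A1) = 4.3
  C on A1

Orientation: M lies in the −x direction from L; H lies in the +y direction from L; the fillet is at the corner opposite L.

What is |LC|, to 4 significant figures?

49.82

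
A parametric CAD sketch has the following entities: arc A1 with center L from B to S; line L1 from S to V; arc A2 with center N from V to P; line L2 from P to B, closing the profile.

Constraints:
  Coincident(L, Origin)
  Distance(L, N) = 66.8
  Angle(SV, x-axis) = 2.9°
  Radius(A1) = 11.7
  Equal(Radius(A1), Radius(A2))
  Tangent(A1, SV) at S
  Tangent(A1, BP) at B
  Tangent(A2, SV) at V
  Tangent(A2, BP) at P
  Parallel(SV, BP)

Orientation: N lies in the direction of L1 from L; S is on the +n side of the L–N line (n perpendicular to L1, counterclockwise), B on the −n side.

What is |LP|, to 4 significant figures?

67.82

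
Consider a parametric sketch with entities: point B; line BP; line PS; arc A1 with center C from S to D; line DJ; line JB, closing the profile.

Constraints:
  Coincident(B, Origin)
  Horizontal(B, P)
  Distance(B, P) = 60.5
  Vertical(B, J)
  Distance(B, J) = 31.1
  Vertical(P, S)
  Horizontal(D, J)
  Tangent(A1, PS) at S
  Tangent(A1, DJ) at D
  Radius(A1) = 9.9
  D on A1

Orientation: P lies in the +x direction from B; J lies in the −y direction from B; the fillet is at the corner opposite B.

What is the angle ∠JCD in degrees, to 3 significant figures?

78.9°

B is at the origin; B and P share the same y with |BP| = 60.5 and P on the +x side, so P = (60.5, 0.00). B and J share the same x with |BJ| = 31.1 and J on the −y side, so J = (0.00, -31.1). The virtual corner opposite B is at (60.5, -31.1). A1 meets PS tangentially, so CS is at right angles to PS and the tangent condition forces CD to be normal to DJ, with radius 9.9, so the center C sits 9.9 in from both sides at C = (50.6, -21.2). That places the tangent points at S = (60.5, -21.2) on PS and D = (50.6, -31.1) on DJ. Then cos ∠JCD = CJ·CD / (|CJ||CD|), giving 78.9°.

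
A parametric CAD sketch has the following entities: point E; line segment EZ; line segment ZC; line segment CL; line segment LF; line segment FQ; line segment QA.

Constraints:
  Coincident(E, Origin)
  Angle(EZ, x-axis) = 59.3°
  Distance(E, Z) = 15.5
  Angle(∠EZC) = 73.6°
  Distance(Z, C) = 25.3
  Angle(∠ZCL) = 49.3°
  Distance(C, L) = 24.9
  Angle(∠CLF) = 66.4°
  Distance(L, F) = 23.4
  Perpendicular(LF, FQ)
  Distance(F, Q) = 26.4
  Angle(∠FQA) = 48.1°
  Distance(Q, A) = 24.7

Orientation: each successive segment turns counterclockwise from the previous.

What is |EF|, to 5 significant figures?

17.929

E is at the origin; EZ runs at 59.3° with length 15.5, so Z = (7.9134, 13.328). ∠EZC = 73.6° gives ZC at 165.70° from the x-axis; with |ZC| = 25.3, C = (-16.603, 19.577). ∠ZCL = 49.3° gives CL at -63.600° from the x-axis; with |CL| = 24.9, L = (-5.5313, -2.7264). ∠CLF = 66.4° gives LF at 50.000° from the x-axis; with |LF| = 23.4, F = (9.5100, 15.199). Then |EF| = |F − E| = 17.929.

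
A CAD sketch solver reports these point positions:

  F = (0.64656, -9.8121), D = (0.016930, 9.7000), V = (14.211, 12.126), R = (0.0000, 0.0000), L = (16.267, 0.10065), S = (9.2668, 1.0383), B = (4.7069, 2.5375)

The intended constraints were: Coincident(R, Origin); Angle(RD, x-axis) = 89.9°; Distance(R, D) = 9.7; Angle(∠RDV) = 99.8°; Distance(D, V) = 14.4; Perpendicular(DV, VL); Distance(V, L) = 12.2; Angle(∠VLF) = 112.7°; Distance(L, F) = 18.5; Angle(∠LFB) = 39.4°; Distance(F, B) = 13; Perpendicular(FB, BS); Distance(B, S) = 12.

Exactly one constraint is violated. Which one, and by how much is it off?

Distance(B, S) = 12 — off by 7.20.

R = (0.00, 0.00) ✓; RD at 89.90° ✓; |RD| = 9.700 ✓; ∠RDV = 99.80° ✓; |DV| = 14.40 ✓; ∠(DV, VL) = 90.00° ✓; |VL| = 12.20 ✓; ∠VLF = 112.7° ✓; |LF| = 18.50 ✓; ∠LFB = 39.40° ✓; |FB| = 13.00 ✓; ∠(FB, BS) = 90.00° ✓; |BS| = 4.800 ✗.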